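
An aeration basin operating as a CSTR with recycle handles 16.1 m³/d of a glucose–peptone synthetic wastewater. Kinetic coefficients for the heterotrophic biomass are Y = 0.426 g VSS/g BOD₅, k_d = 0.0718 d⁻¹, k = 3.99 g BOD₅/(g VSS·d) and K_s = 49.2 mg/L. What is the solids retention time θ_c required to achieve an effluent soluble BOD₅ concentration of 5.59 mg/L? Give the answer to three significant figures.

θ_c ≈ 9.84 d

From 1/θ_c = Y·k·S/(K_s + S) − k_d: Y·k·S/(K_s+S) = 0.426 × 3.99 × 5.59 / (49.2 + 5.59) = 0.1734 d⁻¹.
θ_c = 1/(μ − k_d) = 1/(0.1734 − 0.0718) = 1/0.1016 = 9.841 d.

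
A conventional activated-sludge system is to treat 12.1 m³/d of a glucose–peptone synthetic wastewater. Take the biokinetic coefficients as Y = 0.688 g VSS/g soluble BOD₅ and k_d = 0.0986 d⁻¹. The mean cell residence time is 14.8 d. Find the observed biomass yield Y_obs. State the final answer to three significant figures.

The observed yield is Y_obs = Y/(1 + k_d·θ_c) = 0.688 / (1 + 0.0986 × 14.8) = 0.688 / 2.459 = 0.2798 g VSS per g soluble BOD₅ removed.

Y_obs ≈ 0.280 g VSS/g soluble BOD₅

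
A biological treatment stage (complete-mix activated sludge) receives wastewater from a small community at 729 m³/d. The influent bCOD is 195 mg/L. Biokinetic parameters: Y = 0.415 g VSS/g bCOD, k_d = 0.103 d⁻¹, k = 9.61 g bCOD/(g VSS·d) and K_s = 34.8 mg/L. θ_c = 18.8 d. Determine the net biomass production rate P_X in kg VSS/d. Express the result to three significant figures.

For a completely mixed reactor with recycle the Lawrence–McCarty relation gives S = K_s·(1 + k_d·θ_c) / [θ_c·(Y·k − k_d) − 1] = 34.8 × (1 + 0.103 × 18.8) / [18.8 × (0.415 × 9.61 − 0.103) − 1] = 102.2 / 72.04 = 1.418 mg/L.
Observed yield with endogenous decay: Y_obs = Y / (1 + k_d·θ_c) = 0.415 / (1 + 0.103 × 18.8) = 0.415 / 2.936 = 0.1413 g VSS/g bCOD.
Q·(S₀ − S) = 729 × (195 − 1.42) × 10⁻³ = 141.1 kg/d removed.
Biomass produced: P_X = Y_obs·Q·ΔS = 0.1413 × 141.1 ≈ 19.94 kg VSS/d.

P_X ≈ 19.9 kg VSS/d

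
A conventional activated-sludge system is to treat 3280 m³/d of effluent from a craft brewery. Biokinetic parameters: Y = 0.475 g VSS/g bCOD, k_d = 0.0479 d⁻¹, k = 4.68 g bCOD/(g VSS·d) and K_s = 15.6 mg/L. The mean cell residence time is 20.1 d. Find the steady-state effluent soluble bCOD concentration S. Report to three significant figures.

S ≈ 0.717 mg/L

Effluent substrate depends only on kinetics and SRT: S = K_s(1 + k_d θ_c) / [θ_c(Yk − k_d) − 1] = 15.6 × (1 + 0.0479 × 20.1) / [20.1 × (0.475 × 4.68 − 0.0479) − 1] = 30.62 / 42.72 = 0.7168 mg/L.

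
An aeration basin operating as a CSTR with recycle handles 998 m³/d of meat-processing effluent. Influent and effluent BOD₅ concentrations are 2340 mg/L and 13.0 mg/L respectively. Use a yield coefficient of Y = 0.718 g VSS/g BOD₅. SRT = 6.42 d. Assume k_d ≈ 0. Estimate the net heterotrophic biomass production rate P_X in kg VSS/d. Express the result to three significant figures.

P_X ≈ 1670 kg VSS/d

Since k_d ≈ 0, Y_obs = Y = 0.718 g VSS/g BOD₅.
Substrate removed = Q·(S₀ − S) = 998 m³/d × (2340 − 13.0) g/m³ = 2.32×10^6 g/d = 2322 kg/d.
Biomass produced: P_X = Y_obs·Q·ΔS = 0.7180 × 2322 ≈ 1667 kg VSS/d.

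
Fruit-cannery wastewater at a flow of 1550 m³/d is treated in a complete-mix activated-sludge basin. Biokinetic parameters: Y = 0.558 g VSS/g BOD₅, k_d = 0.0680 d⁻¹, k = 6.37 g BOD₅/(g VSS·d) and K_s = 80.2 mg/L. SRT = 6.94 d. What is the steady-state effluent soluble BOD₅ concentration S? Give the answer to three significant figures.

For a completely mixed reactor with recycle the Lawrence–McCarty relation gives S = K_s·(1 + k_d·θ_c) / [θ_c·(Y·k − k_d) − 1] = 80.2 × (1 + 0.0680 × 6.94) / [6.94 × (0.558 × 6.37 − 0.0680) − 1] = 118.0 / 23.20 = 5.089 mg/L.

S ≈ 5.09 mg/L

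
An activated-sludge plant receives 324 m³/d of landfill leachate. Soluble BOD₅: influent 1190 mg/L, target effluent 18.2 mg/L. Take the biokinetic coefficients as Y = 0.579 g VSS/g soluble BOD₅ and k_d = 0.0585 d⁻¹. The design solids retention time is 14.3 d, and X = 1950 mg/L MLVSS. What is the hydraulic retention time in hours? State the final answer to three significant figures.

τ ≈ 65.0 h

Steady-state biomass mass balance: V·X·(1 + k_d·θ_c) = Y·Q·(S₀ − S)·θ_c, so V = 0.579 × 324 × (1190 − 18.2) × 14.3 / [1950 × (1 + 0.0585 × 14.3)] = 3.14×10^6 / 3581 = 877.8 m³.
τ = V/Q = 877.8/324 = 2.709 d, or 65.02 h.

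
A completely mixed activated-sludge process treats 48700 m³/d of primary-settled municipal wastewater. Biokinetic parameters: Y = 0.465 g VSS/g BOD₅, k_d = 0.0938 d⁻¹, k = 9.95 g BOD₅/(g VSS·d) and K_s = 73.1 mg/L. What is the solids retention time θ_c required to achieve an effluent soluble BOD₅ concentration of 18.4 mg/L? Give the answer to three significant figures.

θ_c ≈ 1.20 d

At the target effluent, Y k S/(K_s+S) = 0.465×9.95×18.4/91.50 = 0.9304 d⁻¹.
Then 1/θ_c = μ − k_d = 0.9304 − 0.0938 = 0.8366 d⁻¹, giving θ_c = 1.195 d.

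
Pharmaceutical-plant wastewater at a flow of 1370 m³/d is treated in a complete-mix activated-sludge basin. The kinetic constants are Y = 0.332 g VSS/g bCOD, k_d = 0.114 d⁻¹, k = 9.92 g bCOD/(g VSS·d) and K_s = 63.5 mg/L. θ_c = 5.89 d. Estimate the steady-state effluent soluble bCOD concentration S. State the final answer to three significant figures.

S ≈ 5.99 mg/L

For a completely mixed reactor with recycle the Lawrence–McCarty relation gives S = K_s·(1 + k_d·θ_c) / [θ_c·(Y·k − k_d) − 1] = 63.5 × (1 + 0.114 × 5.89) / [5.89 × (0.332 × 9.92 − 0.114) − 1] = 106.1 / 17.73 = 5.987 mg/L.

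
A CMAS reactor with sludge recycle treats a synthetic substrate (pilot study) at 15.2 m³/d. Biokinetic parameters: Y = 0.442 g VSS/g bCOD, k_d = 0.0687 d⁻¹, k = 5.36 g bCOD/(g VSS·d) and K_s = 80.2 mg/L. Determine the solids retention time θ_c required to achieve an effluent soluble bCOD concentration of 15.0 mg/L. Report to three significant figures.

From 1/θ_c = Y·k·S/(K_s + S) − k_d: Y·k·S/(K_s+S) = 0.442 × 5.36 × 15.0 / (80.2 + 15.0) = 0.3733 d⁻¹.
θ_c = 1/(μ − k_d) = 1/(0.3733 − 0.0687) = 1/0.3046 = 3.283 d.

θ_c ≈ 3.28 d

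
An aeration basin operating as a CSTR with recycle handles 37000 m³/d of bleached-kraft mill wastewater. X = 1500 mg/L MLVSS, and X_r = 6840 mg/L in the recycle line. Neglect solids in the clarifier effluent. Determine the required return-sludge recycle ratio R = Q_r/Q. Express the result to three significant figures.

Mass balance around the secondary clarifier (neglecting effluent solids): R = X / (X_r − X) = 1500 / (6840 − 1500) = 0.2809.

R ≈ 0.281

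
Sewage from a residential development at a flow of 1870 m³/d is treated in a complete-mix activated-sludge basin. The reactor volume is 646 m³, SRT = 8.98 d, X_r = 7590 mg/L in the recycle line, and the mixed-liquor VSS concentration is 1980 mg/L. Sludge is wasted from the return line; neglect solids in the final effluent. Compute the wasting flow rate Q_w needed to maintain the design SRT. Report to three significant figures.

Wasting from the return line (neglecting effluent solids): Q_w = V·X / (θ_c·X_r) = 646.0 × 1980 / (8.98 × 7590) = 18.77 m³/d.

Q_w ≈ 18.8 m³/d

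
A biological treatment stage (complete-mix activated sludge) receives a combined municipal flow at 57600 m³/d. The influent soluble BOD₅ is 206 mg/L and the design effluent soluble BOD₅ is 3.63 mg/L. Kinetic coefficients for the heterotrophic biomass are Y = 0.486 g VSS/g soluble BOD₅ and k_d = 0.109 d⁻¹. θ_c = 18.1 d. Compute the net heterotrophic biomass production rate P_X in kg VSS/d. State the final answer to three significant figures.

Correct the yield for decay: Y_obs = Y/(1 + k_d θ_c) = 0.486 / (1 + 0.109 × 18.1) = 0.486 / 2.973 = 0.1635.
Q·(S₀ − S) = 57600 × (206 − 3.63) × 10⁻³ = 11657 kg/d removed.
Net biomass production P_X = Y_obs × Q·(S₀ − S) = 0.1635 × 11657 = 1906 kg VSS/d.

P_X ≈ 1910 kg VSS/d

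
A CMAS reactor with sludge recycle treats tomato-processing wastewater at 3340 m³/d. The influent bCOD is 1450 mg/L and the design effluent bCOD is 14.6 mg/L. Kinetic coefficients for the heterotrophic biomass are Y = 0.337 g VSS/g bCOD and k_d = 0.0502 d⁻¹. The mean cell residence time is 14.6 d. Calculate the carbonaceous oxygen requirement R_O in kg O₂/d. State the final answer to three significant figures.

R_O ≈ 3470 kg O₂/d

Y_obs = Y / (1 + k_d θ_c) = 0.337 / (1 + 0.0502 × 14.6) = 0.337 / 1.733 = 0.1945.
Substrate removed = Q·(S₀ − S) = 3340 m³/d × (1450 − 14.6) g/m³ = 4.79×10^6 g/d = 4794 kg/d.
P_X = Y_obs·Q·(S₀ − S) = 0.1945 × 4794 = 932.3 kg VSS/d.
R_O = Q·(S₀ − S) − 1.42·P_X = 4794 − 1.42 × 932.3 = 3470 kg O₂/d.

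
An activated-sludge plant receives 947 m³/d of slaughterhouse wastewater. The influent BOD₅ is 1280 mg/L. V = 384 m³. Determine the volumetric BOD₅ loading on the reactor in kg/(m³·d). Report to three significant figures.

Volumetric loading L_v = Q·S₀ / V = 947 × 1280 g/m³ / 384.0 m³ = 3157 g/(m³·d) = 3.157 kg BOD₅/(m³·d).

L_v ≈ 3.16 kg BOD₅/(m³·d)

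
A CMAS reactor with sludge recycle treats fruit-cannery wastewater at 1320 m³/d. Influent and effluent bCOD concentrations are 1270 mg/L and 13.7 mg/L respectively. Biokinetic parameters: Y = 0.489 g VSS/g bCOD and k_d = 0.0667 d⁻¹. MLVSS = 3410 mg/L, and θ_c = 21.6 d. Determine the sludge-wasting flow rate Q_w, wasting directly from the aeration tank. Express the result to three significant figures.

Q_w ≈ 97.4 m³/d

Rearranging the biomass balance for a CMAS with decay, V = Y·Q·ΔS·θ_c / [X·(1+k_d θ_c)] = 0.489 × 1320 × (1270 − 13.7) × 21.6 / [3410 × (1 + 0.0667 × 21.6)] = 1.75×10^7 / 8323 = 2105 m³.
With mixed-liquor wasting, θ_c = V/Q_w, so Q_w = V/θ_c = 2105/21.6 = 97.43 m³/d.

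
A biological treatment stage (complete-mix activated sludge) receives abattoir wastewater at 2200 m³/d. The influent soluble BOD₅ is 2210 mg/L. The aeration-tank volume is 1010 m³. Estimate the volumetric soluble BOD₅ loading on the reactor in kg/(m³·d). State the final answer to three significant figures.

Volumetric loading L_v = Q·S₀ / V = 2200 × 2210 g/m³ / 1010 m³ = 4814 g/(m³·d) = 4.814 kg soluble BOD₅/(m³·d).

L_v ≈ 4.81 kg soluble BOD₅/(m³·d)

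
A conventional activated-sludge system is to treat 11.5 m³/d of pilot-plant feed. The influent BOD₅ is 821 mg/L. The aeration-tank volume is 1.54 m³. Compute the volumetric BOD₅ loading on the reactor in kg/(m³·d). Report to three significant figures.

L_v ≈ 6.13 kg BOD₅/(m³·d)

Applied BOD₅ load per unit volume = Q·S₀/V = (11.5 × 821/1000)/1.540 = 6.131 kg BOD₅·m⁻³·d⁻¹.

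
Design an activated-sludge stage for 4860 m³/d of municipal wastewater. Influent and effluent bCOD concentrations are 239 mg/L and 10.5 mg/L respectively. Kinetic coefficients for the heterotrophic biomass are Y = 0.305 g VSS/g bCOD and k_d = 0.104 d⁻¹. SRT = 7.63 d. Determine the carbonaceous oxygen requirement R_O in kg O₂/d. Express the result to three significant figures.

R_O ≈ 842 kg O₂/d

Correct the yield for decay: Y_obs = Y/(1 + k_d θ_c) = 0.305 / (1 + 0.104 × 7.63) = 0.305 / 1.794 = 0.1701.
Substrate removed = Q·(S₀ − S) = 4860 m³/d × (239 − 10.5) g/m³ = 1.11×10^6 g/d = 1111 kg/d.
Net sludge production P_X = 0.1701 × 1111 = 188.8 kg VSS/d.
R_O = Q·(S₀ − S) − 1.42·P_X = 1111 − 1.42 × 188.8 = 842.3 kg O₂/d.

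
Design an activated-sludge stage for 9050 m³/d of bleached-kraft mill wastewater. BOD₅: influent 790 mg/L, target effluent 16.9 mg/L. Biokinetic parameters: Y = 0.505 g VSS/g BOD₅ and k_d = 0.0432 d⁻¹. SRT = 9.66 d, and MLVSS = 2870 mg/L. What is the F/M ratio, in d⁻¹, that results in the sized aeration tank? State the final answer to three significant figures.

F/M ≈ 0.297 d⁻¹

Rearranging the biomass balance for a CMAS with decay, V = Y·Q·ΔS·θ_c / [X·(1+k_d θ_c)] = 0.505 × 9050 × (790 − 16.9) × 9.66 / [2870 × (1 + 0.0432 × 9.66)] = 3.41×10^7 / 4068 = 8391 m³.
Food-to-microorganism ratio F/M = Q S₀ / (V X) = 9050 × 790 / (8391 × 2870) = 0.2969 d⁻¹.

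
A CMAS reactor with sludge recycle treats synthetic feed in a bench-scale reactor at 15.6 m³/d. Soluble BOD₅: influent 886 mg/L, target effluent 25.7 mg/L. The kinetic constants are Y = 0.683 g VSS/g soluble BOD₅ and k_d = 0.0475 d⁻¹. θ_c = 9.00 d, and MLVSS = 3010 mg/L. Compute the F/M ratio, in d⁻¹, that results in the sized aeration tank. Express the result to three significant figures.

Rearranging the biomass balance for a CMAS with decay, V = Y·Q·ΔS·θ_c / [X·(1+k_d θ_c)] = 0.683 × 15.6 × (886 − 25.7) × 9.00 / [3010 × (1 + 0.0475 × 9.00)] = 8.25×10^4 / 4297 = 19.20 m³.
F/M = Q·S₀ / (V·X) = 15.6 × 886 / (19.20 × 3010) = 0.2392 g soluble BOD₅·(g VSS·d)⁻¹.

F/M ≈ 0.239 d⁻¹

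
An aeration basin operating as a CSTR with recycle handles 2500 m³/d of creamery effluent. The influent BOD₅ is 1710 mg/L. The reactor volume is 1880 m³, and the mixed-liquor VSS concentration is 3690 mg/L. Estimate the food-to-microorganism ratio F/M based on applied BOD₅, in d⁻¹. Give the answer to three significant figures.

F/M ≈ 0.616 d⁻¹

F/M = applied load / biomass = Q·S₀/(V·X) = 2500 × 1710 / (1880 × 3690) = 0.6162 d⁻¹.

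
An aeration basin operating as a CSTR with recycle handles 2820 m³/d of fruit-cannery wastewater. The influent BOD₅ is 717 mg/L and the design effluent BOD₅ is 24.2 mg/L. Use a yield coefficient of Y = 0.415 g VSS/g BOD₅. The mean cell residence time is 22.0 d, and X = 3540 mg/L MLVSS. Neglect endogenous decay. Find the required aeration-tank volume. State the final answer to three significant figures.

Biomass mass balance (decay neglected): V·X = Y·Q·(S₀ − S)·θ_c, so V = 0.415 × 2820 × (717 − 24.2) × 22.0 / 3540 = 5039 m³.

V ≈ 5040 m³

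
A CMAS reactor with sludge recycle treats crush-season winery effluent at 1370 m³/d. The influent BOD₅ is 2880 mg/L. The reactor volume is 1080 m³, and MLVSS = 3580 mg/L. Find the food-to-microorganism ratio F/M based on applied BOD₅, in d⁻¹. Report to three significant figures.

Food-to-microorganism ratio F/M = Q S₀ / (V X) = 1370 × 2880 / (1080 × 3580) = 1.020 d⁻¹.

F/M ≈ 1.02 d⁻¹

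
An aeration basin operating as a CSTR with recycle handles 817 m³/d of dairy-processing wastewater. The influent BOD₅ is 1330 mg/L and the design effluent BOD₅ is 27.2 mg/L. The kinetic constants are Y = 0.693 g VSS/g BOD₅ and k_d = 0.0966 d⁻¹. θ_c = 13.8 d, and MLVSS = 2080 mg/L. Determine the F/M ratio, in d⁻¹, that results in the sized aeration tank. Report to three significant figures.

Rearranging the biomass balance for a CMAS with decay, V = Y·Q·ΔS·θ_c / [X·(1+k_d θ_c)] = 0.693 × 817 × (1330 − 27.2) × 13.8 / [2080 × (1 + 0.0966 × 13.8)] = 1.02×10^7 / 4853 = 2098 m³.
F/M = Q·S₀ / (V·X) = 817 × 1330 / (2098 × 2080) = 0.2491 g BOD₅·(g VSS·d)⁻¹.

F/M ≈ 0.249 d⁻¹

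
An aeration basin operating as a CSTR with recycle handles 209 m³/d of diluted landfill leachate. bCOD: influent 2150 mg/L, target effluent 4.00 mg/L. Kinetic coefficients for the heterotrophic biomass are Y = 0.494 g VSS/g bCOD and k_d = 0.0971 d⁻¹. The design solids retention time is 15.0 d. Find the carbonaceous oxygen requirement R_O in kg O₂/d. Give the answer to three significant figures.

Observed yield with endogenous decay: Y_obs = Y / (1 + k_d·θ_c) = 0.494 / (1 + 0.0971 × 15.0) = 0.494 / 2.457 = 0.2011 g VSS/g bCOD.
Mass of bCOD removed per day: Q(S₀ − S) = 209 × 2146 g/m³ = 448.5 kg/d.
Net sludge production P_X = 0.2011 × 448.5 = 90.20 kg VSS/d.
R_O = Q·(S₀ − S) − 1.42·P_X = 448.5 − 1.42 × 90.20 = 320.4 kg O₂/d.

R_O ≈ 320 kg O₂/d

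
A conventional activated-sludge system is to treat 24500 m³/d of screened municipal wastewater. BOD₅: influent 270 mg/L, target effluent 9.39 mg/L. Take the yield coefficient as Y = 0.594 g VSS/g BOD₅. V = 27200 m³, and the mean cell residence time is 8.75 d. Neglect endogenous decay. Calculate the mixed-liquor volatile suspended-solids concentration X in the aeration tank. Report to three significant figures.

From V·X = Y·Q·(S₀ − S)·θ_c (decay neglected): X = 0.594 × 24500 × (270 − 9.39) × 8.75 / 27200 = 1220 mg/L.

X ≈ 1220 mg/L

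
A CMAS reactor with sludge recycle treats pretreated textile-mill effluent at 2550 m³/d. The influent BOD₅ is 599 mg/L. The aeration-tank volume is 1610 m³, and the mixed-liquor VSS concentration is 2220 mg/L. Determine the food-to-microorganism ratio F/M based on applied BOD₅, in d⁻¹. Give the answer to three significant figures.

Food-to-microorganism ratio F/M = Q S₀ / (V X) = 2550 × 599 / (1610 × 2220) = 0.4274 d⁻¹.

F/M ≈ 0.427 d⁻¹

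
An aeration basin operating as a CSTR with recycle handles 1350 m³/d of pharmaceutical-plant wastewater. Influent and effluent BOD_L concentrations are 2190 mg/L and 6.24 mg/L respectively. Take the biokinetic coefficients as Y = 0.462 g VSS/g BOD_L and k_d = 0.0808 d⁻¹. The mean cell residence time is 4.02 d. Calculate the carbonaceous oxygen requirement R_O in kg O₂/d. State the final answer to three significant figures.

Observed yield with endogenous decay: Y_obs = Y / (1 + k_d·θ_c) = 0.462 / (1 + 0.0808 × 4.02) = 0.462 / 1.325 = 0.3487 g VSS/g BOD_L.
ΔS = 2190 − 6.24 = 2184 mg/L, so the substrate removal rate is 1350 × 2184/1000 = 2948 kg BOD_L/d.
Biomass synthesised: P_X = Y_obs × 2948 = 1028 kg VSS/d.
R_O = Q·(S₀ − S) − 1.42·P_X = 2948 − 1.42 × 1028 = 1488 kg O₂/d.

R_O ≈ 1490 kg O₂/d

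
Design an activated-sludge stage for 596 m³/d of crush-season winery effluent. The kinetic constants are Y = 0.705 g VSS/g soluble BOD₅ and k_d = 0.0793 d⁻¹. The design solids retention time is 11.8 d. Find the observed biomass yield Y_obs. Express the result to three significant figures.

Correct the yield for decay: Y_obs = Y/(1 + k_d θ_c) = 0.705 / (1 + 0.0793 × 11.8) = 0.705 / 1.936 = 0.3642.

Y_obs ≈ 0.364 g VSS/g soluble BOD₅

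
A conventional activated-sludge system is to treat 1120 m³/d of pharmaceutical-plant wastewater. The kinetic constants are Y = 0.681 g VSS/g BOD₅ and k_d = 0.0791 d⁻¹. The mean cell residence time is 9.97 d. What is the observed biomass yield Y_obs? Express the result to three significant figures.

Y_obs ≈ 0.381 g VSS/g BOD₅

Correct the yield for decay: Y_obs = Y/(1 + k_d θ_c) = 0.681 / (1 + 0.0791 × 9.97) = 0.681 / 1.789 = 0.3807.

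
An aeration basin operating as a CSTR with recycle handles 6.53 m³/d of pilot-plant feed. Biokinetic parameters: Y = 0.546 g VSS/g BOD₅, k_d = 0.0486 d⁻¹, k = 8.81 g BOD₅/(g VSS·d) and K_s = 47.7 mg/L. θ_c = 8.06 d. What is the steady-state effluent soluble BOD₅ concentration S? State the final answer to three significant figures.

S ≈ 1.78 mg/L

For a completely mixed reactor with recycle the Lawrence–McCarty relation gives S = K_s·(1 + k_d·θ_c) / [θ_c·(Y·k − k_d) − 1] = 47.7 × (1 + 0.0486 × 8.06) / [8.06 × (0.546 × 8.81 − 0.0486) − 1] = 66.38 / 37.38 = 1.776 mg/L.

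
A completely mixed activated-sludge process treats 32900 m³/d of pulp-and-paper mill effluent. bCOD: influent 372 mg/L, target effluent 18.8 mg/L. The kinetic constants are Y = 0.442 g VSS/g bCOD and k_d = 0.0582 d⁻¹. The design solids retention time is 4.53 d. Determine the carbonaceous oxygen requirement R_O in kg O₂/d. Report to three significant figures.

Correct the yield for decay: Y_obs = Y/(1 + k_d θ_c) = 0.442 / (1 + 0.0582 × 4.53) = 0.442 / 1.264 = 0.3498.
Q·(S₀ − S) = 32900 × (372 − 18.8) × 10⁻³ = 11620 kg/d removed.
Net sludge production P_X = 0.3498 × 11620 = 4065 kg VSS/d.
R_O = Q·(S₀ − S) − 1.42·P_X = 11620 − 1.42 × 4065 = 5849 kg O₂/d.

R_O ≈ 5850 kg O₂/d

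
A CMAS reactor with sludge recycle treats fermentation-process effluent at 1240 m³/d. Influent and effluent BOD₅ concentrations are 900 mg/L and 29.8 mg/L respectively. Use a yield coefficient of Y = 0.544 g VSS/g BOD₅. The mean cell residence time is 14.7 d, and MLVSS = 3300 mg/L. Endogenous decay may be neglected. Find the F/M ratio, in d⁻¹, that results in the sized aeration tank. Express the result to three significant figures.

Biomass mass balance (decay neglected): V·X = Y·Q·(S₀ − S)·θ_c, so V = 0.544 × 1240 × (900 − 29.8) × 14.7 / 3300 = 2615 m³.
F/M = Q·S₀ / (V·X) = 1240 × 900 / (2615 × 3300) = 0.1293 g BOD₅·(g VSS·d)⁻¹.

F/M ≈ 0.129 d⁻¹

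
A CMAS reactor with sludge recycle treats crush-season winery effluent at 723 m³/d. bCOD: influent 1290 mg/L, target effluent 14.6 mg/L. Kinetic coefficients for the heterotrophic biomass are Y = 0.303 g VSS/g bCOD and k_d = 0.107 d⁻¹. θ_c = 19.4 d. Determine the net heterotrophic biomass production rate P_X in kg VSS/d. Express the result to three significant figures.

Y_obs = Y / (1 + k_d θ_c) = 0.303 / (1 + 0.107 × 19.4) = 0.303 / 3.076 = 0.09851.
Substrate removed = Q·(S₀ − S) = 723 m³/d × (1290 − 14.6) g/m³ = 9.22×10^5 g/d = 922.1 kg/d.
P_X = Y_obs · Q(S₀ − S) = 0.09851 × 922.1 = 90.84 kg VSS/d.

P_X ≈ 90.8 kg VSS/d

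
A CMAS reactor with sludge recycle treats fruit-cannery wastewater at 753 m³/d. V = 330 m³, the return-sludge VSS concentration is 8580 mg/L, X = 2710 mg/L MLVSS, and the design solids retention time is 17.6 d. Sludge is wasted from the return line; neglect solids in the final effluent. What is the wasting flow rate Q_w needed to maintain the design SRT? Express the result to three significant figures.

Wasting from the return line (neglecting effluent solids): Q_w = V·X / (θ_c·X_r) = 330.0 × 2710 / (17.6 × 8580) = 5.922 m³/d.

Q_w ≈ 5.92 m³/d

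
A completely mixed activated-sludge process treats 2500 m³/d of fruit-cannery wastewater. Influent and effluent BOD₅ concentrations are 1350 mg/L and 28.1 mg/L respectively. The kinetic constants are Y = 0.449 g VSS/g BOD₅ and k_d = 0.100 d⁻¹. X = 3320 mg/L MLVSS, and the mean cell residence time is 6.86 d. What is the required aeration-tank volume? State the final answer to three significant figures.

From the SRT design equation V = Y Q (S₀−S) θ_c / [X (1 + k_d θ_c)] = 0.449 × 2500 × (1350 − 28.1) × 6.86 / [3320 × (1 + 0.100 × 6.86)] = 1.02×10^7 / 5598 = 1819 m³.

V ≈ 1820 m³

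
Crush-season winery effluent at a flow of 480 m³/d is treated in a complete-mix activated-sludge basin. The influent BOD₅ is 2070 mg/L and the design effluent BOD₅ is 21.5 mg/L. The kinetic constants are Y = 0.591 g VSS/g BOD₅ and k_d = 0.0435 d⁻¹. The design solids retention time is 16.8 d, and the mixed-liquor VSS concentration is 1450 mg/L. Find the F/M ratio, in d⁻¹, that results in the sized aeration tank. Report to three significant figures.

F/M ≈ 0.176 d⁻¹

Rearranging the biomass balance for a CMAS with decay, V = Y·Q·ΔS·θ_c / [X·(1+k_d θ_c)] = 0.591 × 480 × (2070 − 21.5) × 16.8 / [1450 × (1 + 0.0435 × 16.8)] = 9.76×10^6 / 2510 = 3890 m³.
F/M = applied load / biomass = Q·S₀/(V·X) = 480 × 2070 / (3890 × 1450) = 0.1762 d⁻¹.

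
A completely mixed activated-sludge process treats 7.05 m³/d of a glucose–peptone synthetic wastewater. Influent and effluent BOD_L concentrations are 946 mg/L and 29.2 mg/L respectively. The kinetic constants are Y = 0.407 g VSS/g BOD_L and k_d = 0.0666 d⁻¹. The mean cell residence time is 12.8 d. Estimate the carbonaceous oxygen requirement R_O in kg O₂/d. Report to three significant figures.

The observed yield is Y_obs = Y/(1 + k_d·θ_c) = 0.407 / (1 + 0.0666 × 12.8) = 0.407 / 1.852 = 0.2197 g VSS per g BOD_L removed.
Substrate removed = Q·(S₀ − S) = 7.05 m³/d × (946 − 29.2) g/m³ = 6.46×10^3 g/d = 6.463 kg/d.
Net sludge production P_X = 0.2197 × 6.463 = 1.420 kg VSS/d.
Carbonaceous O₂ demand = substrate oxidised − cell-mass equivalent = 6.463 − 1.42 × 1.420 = 4.447 kg O₂/d.

R_O ≈ 4.45 kg O₂/d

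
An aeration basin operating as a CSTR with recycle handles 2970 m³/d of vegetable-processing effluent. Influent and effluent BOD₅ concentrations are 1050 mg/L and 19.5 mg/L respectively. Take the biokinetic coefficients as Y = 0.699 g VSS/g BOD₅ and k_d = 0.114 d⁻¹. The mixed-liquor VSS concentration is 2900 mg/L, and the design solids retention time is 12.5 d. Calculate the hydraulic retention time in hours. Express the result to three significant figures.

Rearranging the biomass balance for a CMAS with decay, V = Y·Q·ΔS·θ_c / [X·(1+k_d θ_c)] = 0.699 × 2970 × (1050 − 19.5) × 12.5 / [2900 × (1 + 0.114 × 12.5)] = 2.67×10^7 / 7032 = 3803 m³.
HRT = V/Q = 3803 m³ / 2970 m³·d⁻¹ = 1.280 d × 24 = 30.73 h.

τ ≈ 30.7 h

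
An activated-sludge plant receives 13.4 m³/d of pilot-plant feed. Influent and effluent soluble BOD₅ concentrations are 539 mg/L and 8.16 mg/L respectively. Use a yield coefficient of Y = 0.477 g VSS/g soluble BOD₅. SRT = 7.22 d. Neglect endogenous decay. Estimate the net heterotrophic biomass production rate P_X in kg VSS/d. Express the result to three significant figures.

P_X ≈ 3.39 kg VSS/d

Since k_d ≈ 0, Y_obs = Y = 0.477 g VSS/g soluble BOD₅.
Mass of soluble BOD₅ removed per day: Q(S₀ − S) = 13.4 × 530.8 g/m³ = 7.113 kg/d.
Net biomass production P_X = Y_obs × Q·(S₀ − S) = 0.4770 × 7.113 = 3.393 kg VSS/d.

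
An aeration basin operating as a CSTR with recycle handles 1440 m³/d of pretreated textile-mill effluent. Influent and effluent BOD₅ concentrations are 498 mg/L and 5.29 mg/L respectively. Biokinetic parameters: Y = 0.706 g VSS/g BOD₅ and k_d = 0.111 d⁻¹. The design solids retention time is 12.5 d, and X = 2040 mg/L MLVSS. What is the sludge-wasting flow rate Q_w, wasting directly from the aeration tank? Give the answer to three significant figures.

Q_w ≈ 103 m³/d

Steady-state biomass mass balance: V·X·(1 + k_d·θ_c) = Y·Q·(S₀ − S)·θ_c, so V = 0.706 × 1440 × (498 − 5.29) × 12.5 / [2040 × (1 + 0.111 × 12.5)] = 6.26×10^6 / 4870 = 1286 m³.
For wasting at MLVSS concentration, Q_w = V/θ_c = 1286/12.5 = 102.8 m³/d.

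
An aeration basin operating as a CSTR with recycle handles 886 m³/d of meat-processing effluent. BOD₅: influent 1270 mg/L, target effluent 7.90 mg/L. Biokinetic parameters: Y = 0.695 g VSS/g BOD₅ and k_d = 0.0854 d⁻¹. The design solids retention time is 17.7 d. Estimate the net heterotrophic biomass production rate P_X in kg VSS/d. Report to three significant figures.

Correct the yield for decay: Y_obs = Y/(1 + k_d θ_c) = 0.695 / (1 + 0.0854 × 17.7) = 0.695 / 2.512 = 0.2767.
Q·(S₀ − S) = 886 × (1270 − 7.90) × 10⁻³ = 1118 kg/d removed.
P_X = Y_obs · Q(S₀ − S) = 0.2767 × 1118 = 309.4 kg VSS/d.

P_X ≈ 309 kg VSS/d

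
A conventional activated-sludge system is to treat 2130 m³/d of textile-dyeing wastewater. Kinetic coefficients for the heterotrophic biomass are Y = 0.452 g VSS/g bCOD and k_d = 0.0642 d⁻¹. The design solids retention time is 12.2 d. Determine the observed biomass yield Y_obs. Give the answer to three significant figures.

The observed yield is Y_obs = Y/(1 + k_d·θ_c) = 0.452 / (1 + 0.0642 × 12.2) = 0.452 / 1.783 = 0.2535 g VSS per g bCOD removed.

Y_obs ≈ 0.253 g VSS/g bCOD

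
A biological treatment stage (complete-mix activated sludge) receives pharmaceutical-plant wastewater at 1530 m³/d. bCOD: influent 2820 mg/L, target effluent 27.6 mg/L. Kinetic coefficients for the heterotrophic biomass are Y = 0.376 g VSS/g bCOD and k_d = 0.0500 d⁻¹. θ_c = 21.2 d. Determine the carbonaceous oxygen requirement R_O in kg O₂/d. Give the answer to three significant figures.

Correct the yield for decay: Y_obs = Y/(1 + k_d θ_c) = 0.376 / (1 + 0.0500 × 21.2) = 0.376 / 2.060 = 0.1825.
Q·(S₀ − S) = 1530 × (2820 − 27.6) × 10⁻³ = 4272 kg/d removed.
P_X = Y_obs·Q·(S₀ − S) = 0.1825 × 4272 = 779.8 kg VSS/d.
R_O = Q·(S₀ − S) − 1.42·P_X = 4272 − 1.42 × 779.8 = 3165 kg O₂/d.

R_O ≈ 3170 kg O₂/d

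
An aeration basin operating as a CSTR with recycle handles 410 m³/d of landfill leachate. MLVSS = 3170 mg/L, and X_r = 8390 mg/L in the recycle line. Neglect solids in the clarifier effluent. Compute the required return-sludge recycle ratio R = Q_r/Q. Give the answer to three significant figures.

Mass balance around the secondary clarifier (neglecting effluent solids): R = X / (X_r − X) = 3170 / (8390 − 3170) = 0.6073.

R ≈ 0.607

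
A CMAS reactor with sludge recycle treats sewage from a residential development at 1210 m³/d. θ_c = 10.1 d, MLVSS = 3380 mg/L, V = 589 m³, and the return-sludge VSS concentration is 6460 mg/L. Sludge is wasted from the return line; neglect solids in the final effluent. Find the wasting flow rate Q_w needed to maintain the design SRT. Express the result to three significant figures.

Q_w ≈ 30.5 m³/d

θ_c = V·X/(Q_w·X_r) when wasting from the recycle, so Q_w = V·X/(θ_c·X_r) = 589.0 × 3380 / (10.1 × 6460) = 30.51 m³/d.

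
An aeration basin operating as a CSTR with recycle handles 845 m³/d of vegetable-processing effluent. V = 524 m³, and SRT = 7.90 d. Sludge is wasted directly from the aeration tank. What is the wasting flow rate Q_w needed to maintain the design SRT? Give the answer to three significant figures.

Wasting from the aeration tank: Q_w = V / θ_c = 524.0 / 7.90 = 66.33 m³/d.

Q_w ≈ 66.3 m³/d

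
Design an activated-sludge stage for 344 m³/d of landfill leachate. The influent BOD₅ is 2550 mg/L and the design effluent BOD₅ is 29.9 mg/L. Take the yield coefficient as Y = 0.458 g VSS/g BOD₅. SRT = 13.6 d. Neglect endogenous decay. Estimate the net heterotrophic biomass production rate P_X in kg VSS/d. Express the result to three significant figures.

P_X ≈ 397 kg VSS/d

No decay correction is needed, so Y_obs = Y = 0.458.
ΔS = 2550 − 29.9 = 2520 mg/L, so the substrate removal rate is 344 × 2520/1000 = 866.9 kg BOD₅/d.
Net biomass production P_X = Y_obs × Q·(S₀ − S) = 0.4580 × 866.9 = 397.0 kg VSS/d.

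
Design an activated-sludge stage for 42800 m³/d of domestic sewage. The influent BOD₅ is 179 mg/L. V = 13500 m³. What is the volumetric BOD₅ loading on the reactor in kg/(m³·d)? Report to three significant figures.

Applied BOD₅ load per unit volume = Q·S₀/V = (42800 × 179/1000)/13500 = 0.5675 kg BOD₅·m⁻³·d⁻¹.

L_v ≈ 0.567 kg BOD₅/(m³·d)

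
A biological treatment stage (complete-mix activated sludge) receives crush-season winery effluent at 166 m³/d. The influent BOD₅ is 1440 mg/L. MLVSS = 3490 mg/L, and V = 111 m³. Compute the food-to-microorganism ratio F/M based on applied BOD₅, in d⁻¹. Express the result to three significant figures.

F/M ≈ 0.617 d⁻¹

Food-to-microorganism ratio F/M = Q S₀ / (V X) = 166 × 1440 / (111.0 × 3490) = 0.6171 d⁻¹.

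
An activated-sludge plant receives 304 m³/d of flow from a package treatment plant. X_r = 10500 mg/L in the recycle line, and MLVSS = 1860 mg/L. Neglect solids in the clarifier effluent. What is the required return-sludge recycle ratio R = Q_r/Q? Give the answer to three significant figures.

Solids balance on the clarifier gives (1+R)X = R·X_r, so R = X/(X_r − X) = 1860 / (10500 − 1860) = 0.2153.

R ≈ 0.215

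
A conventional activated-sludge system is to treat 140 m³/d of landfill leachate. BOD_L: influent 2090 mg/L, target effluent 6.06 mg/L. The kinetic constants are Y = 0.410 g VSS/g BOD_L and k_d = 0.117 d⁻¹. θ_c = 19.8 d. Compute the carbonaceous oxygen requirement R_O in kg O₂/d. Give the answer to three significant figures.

Y_obs = Y / (1 + k_d θ_c) = 0.410 / (1 + 0.117 × 19.8) = 0.410 / 3.317 = 0.1236.
ΔS = 2090 − 6.06 = 2084 mg/L, so the substrate removal rate is 140 × 2084/1000 = 291.8 kg BOD_L/d.
P_X = Y_obs·Q·(S₀ − S) = 0.1236 × 291.8 = 36.07 kg VSS/d.
R_O = Q·ΔS − 1.42 P_X = 291.8 − 51.21 = 240.5 kg O₂/d.

R_O ≈ 241 kg O₂/d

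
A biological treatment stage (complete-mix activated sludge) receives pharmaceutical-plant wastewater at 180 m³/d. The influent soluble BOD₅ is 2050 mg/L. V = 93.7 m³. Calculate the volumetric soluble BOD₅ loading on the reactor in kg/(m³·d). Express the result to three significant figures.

Volumetric loading L_v = Q·S₀ / V = 180 × 2050 g/m³ / 93.70 m³ = 3938 g/(m³·d) = 3.938 kg soluble BOD₅/(m³·d).

L_v ≈ 3.94 kg soluble BOD₅/(m³·d)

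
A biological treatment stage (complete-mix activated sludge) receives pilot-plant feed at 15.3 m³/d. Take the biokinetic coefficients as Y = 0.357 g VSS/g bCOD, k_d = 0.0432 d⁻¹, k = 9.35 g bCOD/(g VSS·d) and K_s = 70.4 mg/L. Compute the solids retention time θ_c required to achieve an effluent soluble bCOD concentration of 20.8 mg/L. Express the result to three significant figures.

From 1/θ_c = Y·k·S/(K_s + S) − k_d: Y·k·S/(K_s+S) = 0.357 × 9.35 × 20.8 / (70.4 + 20.8) = 0.7613 d⁻¹.
Then 1/θ_c = μ − k_d = 0.7613 − 0.0432 = 0.7181 d⁻¹, giving θ_c = 1.393 d.

θ_c ≈ 1.39 d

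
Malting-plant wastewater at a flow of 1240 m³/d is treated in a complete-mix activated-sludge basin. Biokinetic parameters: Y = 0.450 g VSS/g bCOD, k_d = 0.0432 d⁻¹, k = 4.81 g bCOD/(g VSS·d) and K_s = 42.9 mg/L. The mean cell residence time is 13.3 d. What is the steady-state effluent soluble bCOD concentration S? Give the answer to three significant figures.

S ≈ 2.48 mg/L

Effluent substrate depends only on kinetics and SRT: S = K_s(1 + k_d θ_c) / [θ_c(Yk − k_d) − 1] = 42.9 × (1 + 0.0432 × 13.3) / [13.3 × (0.450 × 4.81 − 0.0432) − 1] = 67.55 / 27.21 = 2.482 mg/L.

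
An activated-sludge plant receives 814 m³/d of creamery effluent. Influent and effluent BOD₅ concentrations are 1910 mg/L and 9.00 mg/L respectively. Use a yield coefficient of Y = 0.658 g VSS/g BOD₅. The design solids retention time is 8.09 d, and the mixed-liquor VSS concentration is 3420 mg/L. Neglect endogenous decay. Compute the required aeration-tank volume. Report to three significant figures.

V ≈ 2410 m³

With k_d = 0 the design equation reduces to V = Y Q (S₀−S) θ_c / X = 0.658 × 814 × (1910 − 9.00) × 8.09 / 3420 = 2409 m³.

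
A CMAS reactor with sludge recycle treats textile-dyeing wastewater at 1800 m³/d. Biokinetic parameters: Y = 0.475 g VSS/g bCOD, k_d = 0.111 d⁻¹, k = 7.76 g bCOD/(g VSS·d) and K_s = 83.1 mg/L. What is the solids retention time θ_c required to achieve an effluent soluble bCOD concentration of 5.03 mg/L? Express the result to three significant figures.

θ_c ≈ 10.1 d

From 1/θ_c = Y·k·S/(K_s + S) − k_d: Y·k·S/(K_s+S) = 0.475 × 7.76 × 5.03 / (83.1 + 5.03) = 0.2104 d⁻¹.
1/θ_c = 0.2104 − 0.111 = 0.09938 d⁻¹, so θ_c = 10.06 d.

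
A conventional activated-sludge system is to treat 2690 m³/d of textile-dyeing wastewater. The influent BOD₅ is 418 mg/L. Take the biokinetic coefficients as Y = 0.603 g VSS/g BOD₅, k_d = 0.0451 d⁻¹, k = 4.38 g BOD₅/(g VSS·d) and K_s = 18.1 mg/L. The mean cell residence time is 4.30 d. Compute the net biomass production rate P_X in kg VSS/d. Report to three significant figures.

Effluent substrate depends only on kinetics and SRT: S = K_s(1 + k_d θ_c) / [θ_c(Yk − k_d) − 1] = 18.1 × (1 + 0.0451 × 4.30) / [4.30 × (0.603 × 4.38 − 0.0451) − 1] = 21.61 / 10.16 = 2.126 mg/L.
Observed yield with endogenous decay: Y_obs = Y / (1 + k_d·θ_c) = 0.603 / (1 + 0.0451 × 4.30) = 0.603 / 1.194 = 0.5051 g VSS/g BOD₅.
Q·(S₀ − S) = 2690 × (418 − 2.13) × 10⁻³ = 1119 kg/d removed.
Net biomass production P_X = Y_obs × Q·(S₀ − S) = 0.5051 × 1119 = 565.0 kg VSS/d.

P_X ≈ 565 kg VSS/d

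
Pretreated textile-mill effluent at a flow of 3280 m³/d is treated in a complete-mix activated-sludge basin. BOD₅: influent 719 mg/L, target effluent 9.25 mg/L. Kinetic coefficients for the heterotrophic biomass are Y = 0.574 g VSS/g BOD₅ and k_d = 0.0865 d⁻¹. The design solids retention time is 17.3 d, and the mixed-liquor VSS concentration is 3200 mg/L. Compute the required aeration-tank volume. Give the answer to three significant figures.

V ≈ 2890 m³

Rearranging the biomass balance for a CMAS with decay, V = Y·Q·ΔS·θ_c / [X·(1+k_d θ_c)] = 0.574 × 3280 × (719 − 9.25) × 17.3 / [3200 × (1 + 0.0865 × 17.3)] = 2.31×10^7 / 7989 = 2894 m³.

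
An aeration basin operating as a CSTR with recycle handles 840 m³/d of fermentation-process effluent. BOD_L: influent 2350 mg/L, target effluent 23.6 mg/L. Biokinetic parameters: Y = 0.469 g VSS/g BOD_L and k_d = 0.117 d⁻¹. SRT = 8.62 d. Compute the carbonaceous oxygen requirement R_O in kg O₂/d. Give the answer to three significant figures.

R_O ≈ 1310 kg O₂/d

Observed yield with endogenous decay: Y_obs = Y / (1 + k_d·θ_c) = 0.469 / (1 + 0.117 × 8.62) = 0.469 / 2.009 = 0.2335 g VSS/g BOD_L.
Substrate removed = Q·(S₀ − S) = 840 m³/d × (2350 − 23.6) g/m³ = 1.95×10^6 g/d = 1954 kg/d.
Net sludge production P_X = 0.2335 × 1954 = 456.3 kg VSS/d.
R_O = Q·(S₀ − S) − 1.42·P_X = 1954 − 1.42 × 456.3 = 1306 kg O₂/d.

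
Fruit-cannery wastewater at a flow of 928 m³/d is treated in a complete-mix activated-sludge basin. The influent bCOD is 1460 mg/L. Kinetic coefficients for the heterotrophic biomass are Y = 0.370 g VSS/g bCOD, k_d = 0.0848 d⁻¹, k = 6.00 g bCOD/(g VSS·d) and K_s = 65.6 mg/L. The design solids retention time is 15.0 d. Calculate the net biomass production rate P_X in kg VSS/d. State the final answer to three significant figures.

P_X ≈ 220 kg VSS/d

From the Monod/SRT balance for a CMAS, S = K_s·(1+k_d θ_c)/[θ_c·(Y k − k_d) − 1] = 65.6 × (1 + 0.0848 × 15.0) / [15.0 × (0.370 × 6.00 − 0.0848) − 1] = 149.0 / 31.03 = 4.804 mg/L.
Correct the yield for decay: Y_obs = Y/(1 + k_d θ_c) = 0.370 / (1 + 0.0848 × 15.0) = 0.370 / 2.272 = 0.1629.
ΔS = 1460 − 4.80 = 1455 mg/L, so the substrate removal rate is 928 × 1455/1000 = 1350 kg bCOD/d.
P_X = Y_obs · Q(S₀ − S) = 0.1629 × 1350 = 219.9 kg VSS/d.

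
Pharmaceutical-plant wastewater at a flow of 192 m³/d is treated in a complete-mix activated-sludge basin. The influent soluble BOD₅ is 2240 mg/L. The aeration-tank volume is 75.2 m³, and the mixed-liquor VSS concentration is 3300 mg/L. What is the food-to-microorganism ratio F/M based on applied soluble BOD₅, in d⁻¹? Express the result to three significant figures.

F/M = applied load / biomass = Q·S₀/(V·X) = 192 × 2240 / (75.20 × 3300) = 1.733 d⁻¹.

F/M ≈ 1.73 d⁻¹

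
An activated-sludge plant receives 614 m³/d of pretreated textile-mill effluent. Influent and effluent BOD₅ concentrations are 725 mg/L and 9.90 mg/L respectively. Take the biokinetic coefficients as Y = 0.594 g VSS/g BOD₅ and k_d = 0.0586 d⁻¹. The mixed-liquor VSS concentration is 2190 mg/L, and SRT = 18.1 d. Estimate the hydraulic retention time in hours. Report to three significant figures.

Steady-state biomass mass balance: V·X·(1 + k_d·θ_c) = Y·Q·(S₀ − S)·θ_c, so V = 0.594 × 614 × (725 − 9.90) × 18.1 / [2190 × (1 + 0.0586 × 18.1)] = 4.72×10^6 / 4513 = 1046 m³.
HRT = V/Q = 1046 m³ / 614 m³·d⁻¹ = 1.704 d × 24 = 40.89 h.

τ ≈ 40.9 h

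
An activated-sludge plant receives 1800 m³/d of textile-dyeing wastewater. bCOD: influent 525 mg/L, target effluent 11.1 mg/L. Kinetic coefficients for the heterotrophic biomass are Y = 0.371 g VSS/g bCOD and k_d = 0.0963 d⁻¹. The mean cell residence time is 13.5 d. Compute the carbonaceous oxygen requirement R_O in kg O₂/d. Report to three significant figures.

Y_obs = Y / (1 + k_d θ_c) = 0.371 / (1 + 0.0963 × 13.5) = 0.371 / 2.300 = 0.1613.
Mass of bCOD removed per day: Q(S₀ − S) = 1800 × 513.9 g/m³ = 925.0 kg/d.
Net sludge production P_X = 0.1613 × 925.0 = 149.2 kg VSS/d.
Carbonaceous O₂ demand = substrate oxidised − cell-mass equivalent = 925.0 − 1.42 × 149.2 = 713.1 kg O₂/d.

R_O ≈ 713 kg O₂/d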